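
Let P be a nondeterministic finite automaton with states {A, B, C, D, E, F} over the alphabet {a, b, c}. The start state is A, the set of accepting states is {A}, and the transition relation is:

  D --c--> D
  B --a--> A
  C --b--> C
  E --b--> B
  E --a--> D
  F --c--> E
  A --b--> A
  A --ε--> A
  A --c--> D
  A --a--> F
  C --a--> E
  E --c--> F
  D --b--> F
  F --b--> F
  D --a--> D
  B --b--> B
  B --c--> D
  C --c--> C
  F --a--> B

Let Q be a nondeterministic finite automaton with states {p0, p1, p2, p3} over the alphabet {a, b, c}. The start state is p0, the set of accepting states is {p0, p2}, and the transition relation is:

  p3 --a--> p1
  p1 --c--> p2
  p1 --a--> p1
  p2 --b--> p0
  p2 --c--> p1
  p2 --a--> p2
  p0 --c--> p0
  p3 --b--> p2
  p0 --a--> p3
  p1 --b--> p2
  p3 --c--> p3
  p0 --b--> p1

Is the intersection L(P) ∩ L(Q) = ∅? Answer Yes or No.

No

The empty string ε is accepted by both P and Q.
Hence L(P) ∩ L(Q) ≠ ∅.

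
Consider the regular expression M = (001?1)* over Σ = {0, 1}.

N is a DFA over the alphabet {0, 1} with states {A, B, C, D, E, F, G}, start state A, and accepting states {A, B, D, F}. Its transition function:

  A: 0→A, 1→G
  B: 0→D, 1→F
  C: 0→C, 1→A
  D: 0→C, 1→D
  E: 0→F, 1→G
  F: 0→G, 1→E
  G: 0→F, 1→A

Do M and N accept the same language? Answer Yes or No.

The string 001 is accepted by M but rejected by N.
So L(M) ≠ L(N).

No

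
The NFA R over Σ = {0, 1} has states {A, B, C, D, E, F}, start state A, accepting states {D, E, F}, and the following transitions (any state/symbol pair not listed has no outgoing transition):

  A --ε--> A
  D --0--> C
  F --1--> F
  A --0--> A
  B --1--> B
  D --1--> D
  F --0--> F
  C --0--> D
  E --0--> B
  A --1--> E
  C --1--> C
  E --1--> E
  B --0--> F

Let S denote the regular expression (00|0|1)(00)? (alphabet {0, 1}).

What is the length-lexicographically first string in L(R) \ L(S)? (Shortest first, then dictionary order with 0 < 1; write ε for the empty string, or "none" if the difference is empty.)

The string 01 is accepted by R but not by S.
No shorter string lies in the difference, and 01 is the lexicographically first length-2 string in L(R) \ L(S).

01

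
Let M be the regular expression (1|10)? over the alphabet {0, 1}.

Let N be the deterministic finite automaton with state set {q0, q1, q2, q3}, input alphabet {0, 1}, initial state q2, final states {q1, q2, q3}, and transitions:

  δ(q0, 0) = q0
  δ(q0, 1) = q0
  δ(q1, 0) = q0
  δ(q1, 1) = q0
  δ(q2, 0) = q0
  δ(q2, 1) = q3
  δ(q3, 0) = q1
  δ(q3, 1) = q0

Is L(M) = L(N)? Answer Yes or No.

Converting the expression M to a DFA (subset construction, then merging equivalent states) gives the minimal DFA with states {m0, m1, m2, m3}, start state m0, accepting states {m0, m2, m3} and transitions m0: 0→m1, 1→m2; m1: 0→m1, 1→m1; m2: 0→m3, 1→m1; m3: 0→m1, 1→m1.
Exploring the product automaton M × N from the start pair (m0, q2), following both machines on each input symbol, reaches 4 state pairs: (m0, q2), (m1, q0), (m2, q3), (m3, q1).
M accepts in {m0, m2, m3} and N accepts in {q1, q2, q3}. In every reachable pair the two components are either both accepting — (m0, q2), (m2, q3), (m3, q1) — or both non-accepting, so no string is accepted by exactly one of the machines: L(M) \ L(N) and L(N) \ L(M) are both empty.
Hence every string is accepted by M iff it is accepted by N, and the two languages coincide.

Yes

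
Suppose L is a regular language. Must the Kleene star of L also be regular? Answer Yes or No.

Yes

If R is a regular expression for L then R* denotes L*; on automata, add a new accepting start state with an ε-move into the old start state and ε-moves from every old accepting state back to it.
So the regular languages are closed under Kleene star.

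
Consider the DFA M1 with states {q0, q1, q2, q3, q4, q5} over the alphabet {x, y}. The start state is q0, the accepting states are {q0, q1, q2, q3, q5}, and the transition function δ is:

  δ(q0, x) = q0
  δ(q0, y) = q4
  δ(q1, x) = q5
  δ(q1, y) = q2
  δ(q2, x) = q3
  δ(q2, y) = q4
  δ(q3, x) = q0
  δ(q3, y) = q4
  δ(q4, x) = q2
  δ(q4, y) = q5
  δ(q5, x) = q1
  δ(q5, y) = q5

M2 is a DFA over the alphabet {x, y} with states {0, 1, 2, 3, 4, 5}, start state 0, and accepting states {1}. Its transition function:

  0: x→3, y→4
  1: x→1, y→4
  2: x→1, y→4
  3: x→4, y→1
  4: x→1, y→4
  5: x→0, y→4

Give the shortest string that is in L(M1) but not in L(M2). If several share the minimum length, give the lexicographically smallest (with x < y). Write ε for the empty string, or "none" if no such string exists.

ε

The empty string ε is accepted by M1 but not by M2.
Since ε is the unique shortest string, it is the required witness.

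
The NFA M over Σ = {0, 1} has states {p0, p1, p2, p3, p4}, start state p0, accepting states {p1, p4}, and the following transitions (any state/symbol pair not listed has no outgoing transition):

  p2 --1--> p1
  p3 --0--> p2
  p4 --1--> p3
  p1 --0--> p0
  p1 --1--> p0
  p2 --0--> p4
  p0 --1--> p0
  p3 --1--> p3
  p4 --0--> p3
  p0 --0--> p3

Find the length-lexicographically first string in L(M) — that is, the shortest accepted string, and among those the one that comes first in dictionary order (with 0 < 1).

000

A breadth-first search from p0 reaches an accepting state first via the path p0 → p3 → p2 → p4 on input 000.
No string of length < 3 is accepted (BFS exhausts all shorter strings without reaching an accepting state), and 000 is the lexicographically least accepting string of length 3.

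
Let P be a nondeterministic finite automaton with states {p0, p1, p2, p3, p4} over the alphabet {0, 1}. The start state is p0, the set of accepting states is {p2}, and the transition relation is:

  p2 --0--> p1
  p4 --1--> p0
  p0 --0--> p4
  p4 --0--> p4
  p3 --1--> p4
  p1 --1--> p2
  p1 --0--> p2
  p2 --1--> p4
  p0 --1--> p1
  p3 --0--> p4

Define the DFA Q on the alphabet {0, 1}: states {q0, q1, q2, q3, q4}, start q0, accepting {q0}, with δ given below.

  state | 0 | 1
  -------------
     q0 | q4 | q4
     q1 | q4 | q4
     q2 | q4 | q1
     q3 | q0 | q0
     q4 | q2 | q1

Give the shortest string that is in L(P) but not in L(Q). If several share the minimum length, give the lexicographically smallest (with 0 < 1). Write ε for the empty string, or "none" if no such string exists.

10

The string 10 is accepted by P but not by Q.
No shorter string lies in the difference, and 10 is the lexicographically first length-2 string in L(P) \ L(Q).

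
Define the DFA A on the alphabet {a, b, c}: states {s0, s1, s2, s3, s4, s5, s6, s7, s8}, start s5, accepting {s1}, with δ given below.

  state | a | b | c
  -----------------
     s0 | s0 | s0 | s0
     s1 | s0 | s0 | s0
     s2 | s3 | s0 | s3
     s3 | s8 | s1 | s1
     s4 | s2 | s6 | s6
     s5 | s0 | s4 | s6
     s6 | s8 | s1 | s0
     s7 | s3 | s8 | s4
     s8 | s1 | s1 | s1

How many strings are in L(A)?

The useful subgraph on states {s1, s2, s3, s4, s5, s6, s8} is acyclic, so L(A) is finite; the longest accepting path visits 6 useful states, giving maximum string length 5.
Counting accepting paths from s5 by length: 1 of length 2, 5 of length 3, 10 of length 4, 6 of length 5. Total 22.

22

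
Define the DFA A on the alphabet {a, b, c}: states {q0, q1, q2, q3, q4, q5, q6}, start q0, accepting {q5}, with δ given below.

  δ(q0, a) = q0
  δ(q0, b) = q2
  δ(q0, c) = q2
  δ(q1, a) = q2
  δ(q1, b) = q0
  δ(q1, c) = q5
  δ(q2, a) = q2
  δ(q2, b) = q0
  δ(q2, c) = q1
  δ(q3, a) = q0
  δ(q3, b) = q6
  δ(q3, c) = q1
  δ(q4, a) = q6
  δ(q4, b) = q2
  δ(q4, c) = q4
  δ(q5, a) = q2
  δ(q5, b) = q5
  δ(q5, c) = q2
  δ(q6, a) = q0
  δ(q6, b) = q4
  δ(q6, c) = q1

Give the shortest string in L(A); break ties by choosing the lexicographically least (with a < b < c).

bcc

A breadth-first search from q0 reaches an accepting state first via the path q0 → q2 → q1 → q5 on input bcc.
No string of length < 3 is accepted (BFS exhausts all shorter strings without reaching an accepting state), and bcc is the lexicographically least accepting string of length 3.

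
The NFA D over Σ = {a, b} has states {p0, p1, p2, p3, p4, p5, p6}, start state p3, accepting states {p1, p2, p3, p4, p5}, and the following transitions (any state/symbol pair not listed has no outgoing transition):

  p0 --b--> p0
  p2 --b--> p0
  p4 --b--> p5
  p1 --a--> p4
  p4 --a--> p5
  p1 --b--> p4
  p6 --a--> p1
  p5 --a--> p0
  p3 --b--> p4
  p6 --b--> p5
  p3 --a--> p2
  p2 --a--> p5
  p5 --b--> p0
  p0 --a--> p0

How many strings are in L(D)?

6

The useful subgraph on states {p2, p3, p4, p5} is acyclic, so L(D) is finite; the longest accepting path visits 3 useful states, giving maximum string length 2.
Counting accepting paths from p3 by length: 1 of length 0, 2 of length 1, 3 of length 2. Total 6.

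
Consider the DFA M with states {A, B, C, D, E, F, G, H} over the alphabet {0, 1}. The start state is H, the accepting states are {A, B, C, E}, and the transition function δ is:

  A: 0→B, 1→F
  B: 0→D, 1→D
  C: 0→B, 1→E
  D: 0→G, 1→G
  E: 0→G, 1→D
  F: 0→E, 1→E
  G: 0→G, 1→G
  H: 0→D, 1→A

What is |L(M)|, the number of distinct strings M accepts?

The useful subgraph on states {A, B, E, F, H} is acyclic, so L(M) is finite; the longest accepting path visits 4 useful states, giving maximum string length 3.
Counting accepting paths from H by length: 1 of length 1, 1 of length 2, 2 of length 3. Total 4.

4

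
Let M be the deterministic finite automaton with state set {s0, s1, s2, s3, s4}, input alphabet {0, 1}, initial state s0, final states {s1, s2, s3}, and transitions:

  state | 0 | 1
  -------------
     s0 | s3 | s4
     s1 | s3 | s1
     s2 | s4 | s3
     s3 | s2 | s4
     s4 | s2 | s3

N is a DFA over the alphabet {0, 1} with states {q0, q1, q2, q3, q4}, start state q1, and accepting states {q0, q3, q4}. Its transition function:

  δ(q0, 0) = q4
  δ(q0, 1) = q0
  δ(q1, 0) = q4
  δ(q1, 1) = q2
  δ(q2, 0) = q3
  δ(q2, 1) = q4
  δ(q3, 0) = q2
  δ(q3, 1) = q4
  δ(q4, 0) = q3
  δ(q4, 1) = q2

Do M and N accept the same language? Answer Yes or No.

Exploring the product automaton M × N from the start pair (s0, q1), following both machines on each input symbol, reaches 4 state pairs: (s0, q1), (s3, q4), (s4, q2), (s2, q3).
M accepts in {s1, s2, s3} and N accepts in {q0, q3, q4}. In every reachable pair the two components are either both accepting — (s3, q4), (s2, q3) — or both non-accepting, so no string is accepted by exactly one of the machines: L(M) \ L(N) and L(N) \ L(M) are both empty.
Hence every string is accepted by M iff it is accepted by N, and the two languages coincide.

Yes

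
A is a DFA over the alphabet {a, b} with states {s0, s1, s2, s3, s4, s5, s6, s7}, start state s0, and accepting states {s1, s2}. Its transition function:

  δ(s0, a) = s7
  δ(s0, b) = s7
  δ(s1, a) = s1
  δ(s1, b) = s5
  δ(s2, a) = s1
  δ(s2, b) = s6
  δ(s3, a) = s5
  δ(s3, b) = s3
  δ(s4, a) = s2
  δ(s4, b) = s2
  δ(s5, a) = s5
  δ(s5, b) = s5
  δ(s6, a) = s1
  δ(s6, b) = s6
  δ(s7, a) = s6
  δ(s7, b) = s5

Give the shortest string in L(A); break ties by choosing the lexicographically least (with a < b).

aaa

A breadth-first search from s0 reaches an accepting state first via the path s0 → s7 → s6 → s1 on input aaa.
No string of length < 3 is accepted (BFS exhausts all shorter strings without reaching an accepting state), and aaa is the lexicographically least accepting string of length 3.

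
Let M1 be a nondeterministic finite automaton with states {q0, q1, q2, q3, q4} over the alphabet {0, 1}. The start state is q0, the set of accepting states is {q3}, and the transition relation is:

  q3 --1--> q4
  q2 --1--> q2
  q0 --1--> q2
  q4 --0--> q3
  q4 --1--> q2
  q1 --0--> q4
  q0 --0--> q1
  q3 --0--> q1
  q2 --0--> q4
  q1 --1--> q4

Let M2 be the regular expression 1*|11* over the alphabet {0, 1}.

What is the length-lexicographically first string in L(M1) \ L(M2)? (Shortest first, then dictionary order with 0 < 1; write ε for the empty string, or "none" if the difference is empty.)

000

The string 000 is accepted by M1 but not by M2.
No shorter string lies in the difference, and 000 is the lexicographically first length-3 string in L(M1) \ L(M2).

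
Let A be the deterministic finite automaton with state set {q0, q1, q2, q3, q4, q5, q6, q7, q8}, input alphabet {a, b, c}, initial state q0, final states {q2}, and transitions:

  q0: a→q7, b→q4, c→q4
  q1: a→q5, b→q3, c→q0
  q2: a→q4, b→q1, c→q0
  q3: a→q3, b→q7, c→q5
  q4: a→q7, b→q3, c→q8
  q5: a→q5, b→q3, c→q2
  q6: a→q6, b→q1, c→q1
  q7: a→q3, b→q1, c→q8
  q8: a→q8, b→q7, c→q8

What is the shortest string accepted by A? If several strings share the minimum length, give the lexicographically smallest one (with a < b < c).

aacc

A breadth-first search from q0 reaches an accepting state first via the path q0 → q7 → q3 → q5 → q2 on input aacc.
No string of length < 4 is accepted (BFS exhausts all shorter strings without reaching an accepting state), and aacc is the lexicographically least accepting string of length 4.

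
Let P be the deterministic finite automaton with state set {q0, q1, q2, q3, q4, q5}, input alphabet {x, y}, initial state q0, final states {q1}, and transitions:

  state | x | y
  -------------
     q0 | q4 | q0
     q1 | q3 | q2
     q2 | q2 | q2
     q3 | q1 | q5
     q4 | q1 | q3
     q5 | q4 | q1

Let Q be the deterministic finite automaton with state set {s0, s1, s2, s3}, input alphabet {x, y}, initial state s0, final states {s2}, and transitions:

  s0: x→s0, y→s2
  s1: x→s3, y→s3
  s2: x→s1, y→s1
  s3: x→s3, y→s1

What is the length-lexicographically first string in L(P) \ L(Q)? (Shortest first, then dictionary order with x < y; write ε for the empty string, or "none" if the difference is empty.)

xx

The string xx is accepted by P but not by Q.
No shorter string lies in the difference, and xx is the lexicographically first length-2 string in L(P) \ L(Q).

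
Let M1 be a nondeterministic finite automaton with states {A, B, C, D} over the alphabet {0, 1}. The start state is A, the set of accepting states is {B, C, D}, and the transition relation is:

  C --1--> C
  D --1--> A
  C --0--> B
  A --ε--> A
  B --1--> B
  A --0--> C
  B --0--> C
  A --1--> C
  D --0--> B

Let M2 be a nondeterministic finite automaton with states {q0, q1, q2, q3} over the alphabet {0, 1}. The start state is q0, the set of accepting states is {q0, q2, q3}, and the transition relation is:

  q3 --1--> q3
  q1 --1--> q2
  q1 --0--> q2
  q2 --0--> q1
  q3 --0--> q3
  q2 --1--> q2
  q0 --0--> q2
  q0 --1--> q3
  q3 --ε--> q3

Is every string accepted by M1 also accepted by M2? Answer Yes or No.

No

The string 00 is in L(M1) but not in L(M2).
So L(M1) ⊄ L(M2).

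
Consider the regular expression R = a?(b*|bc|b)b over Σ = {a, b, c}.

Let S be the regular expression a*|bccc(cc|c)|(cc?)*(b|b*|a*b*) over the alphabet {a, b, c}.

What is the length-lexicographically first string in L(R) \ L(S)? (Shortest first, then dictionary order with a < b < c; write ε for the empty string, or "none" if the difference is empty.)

The string bcb is accepted by R but not by S.
No shorter string lies in the difference, and bcb is the lexicographically first length-3 string in L(R) \ L(S).

bcb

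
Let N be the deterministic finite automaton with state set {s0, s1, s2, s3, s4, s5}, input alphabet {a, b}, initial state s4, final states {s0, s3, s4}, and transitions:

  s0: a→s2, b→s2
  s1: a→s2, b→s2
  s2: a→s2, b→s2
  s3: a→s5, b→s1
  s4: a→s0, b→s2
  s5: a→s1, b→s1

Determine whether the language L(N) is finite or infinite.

finite

The useful states (reachable from s4 and able to reach an accepting state) are {s0, s4}.
Restricted to these states the transition graph has no cycle, so every accepting path has bounded length and L is finite.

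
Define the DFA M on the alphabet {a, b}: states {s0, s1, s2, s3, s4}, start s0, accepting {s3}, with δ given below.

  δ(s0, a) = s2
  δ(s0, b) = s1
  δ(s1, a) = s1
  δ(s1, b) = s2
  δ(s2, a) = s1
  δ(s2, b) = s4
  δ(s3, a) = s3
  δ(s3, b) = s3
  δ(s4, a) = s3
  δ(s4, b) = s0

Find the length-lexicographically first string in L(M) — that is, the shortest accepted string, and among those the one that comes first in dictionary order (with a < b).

A breadth-first search from s0 reaches an accepting state first via the path s0 → s2 → s4 → s3 on input aba.
No string of length < 3 is accepted (BFS exhausts all shorter strings without reaching an accepting state), and aba is the lexicographically least accepting string of length 3.

aba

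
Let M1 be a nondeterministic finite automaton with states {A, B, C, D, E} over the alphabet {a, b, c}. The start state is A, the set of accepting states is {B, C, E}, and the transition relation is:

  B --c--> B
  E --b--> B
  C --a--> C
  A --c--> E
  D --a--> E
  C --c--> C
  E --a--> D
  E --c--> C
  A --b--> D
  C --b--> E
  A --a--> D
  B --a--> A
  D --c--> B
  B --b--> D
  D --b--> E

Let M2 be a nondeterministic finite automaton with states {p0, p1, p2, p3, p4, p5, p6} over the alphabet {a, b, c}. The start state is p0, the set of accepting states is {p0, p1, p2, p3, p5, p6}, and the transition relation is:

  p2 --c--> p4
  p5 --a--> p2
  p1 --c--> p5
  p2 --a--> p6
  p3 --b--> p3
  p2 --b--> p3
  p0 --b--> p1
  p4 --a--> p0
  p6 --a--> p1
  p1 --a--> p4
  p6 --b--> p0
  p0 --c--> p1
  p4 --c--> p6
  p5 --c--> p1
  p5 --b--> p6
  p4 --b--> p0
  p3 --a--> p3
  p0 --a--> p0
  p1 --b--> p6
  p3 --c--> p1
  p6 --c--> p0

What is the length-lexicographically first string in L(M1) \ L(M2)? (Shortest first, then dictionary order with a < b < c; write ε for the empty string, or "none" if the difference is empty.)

ba

The string ba is accepted by M1 but not by M2.
No shorter string lies in the difference, and ba is the lexicographically first length-2 string in L(M1) \ L(M2).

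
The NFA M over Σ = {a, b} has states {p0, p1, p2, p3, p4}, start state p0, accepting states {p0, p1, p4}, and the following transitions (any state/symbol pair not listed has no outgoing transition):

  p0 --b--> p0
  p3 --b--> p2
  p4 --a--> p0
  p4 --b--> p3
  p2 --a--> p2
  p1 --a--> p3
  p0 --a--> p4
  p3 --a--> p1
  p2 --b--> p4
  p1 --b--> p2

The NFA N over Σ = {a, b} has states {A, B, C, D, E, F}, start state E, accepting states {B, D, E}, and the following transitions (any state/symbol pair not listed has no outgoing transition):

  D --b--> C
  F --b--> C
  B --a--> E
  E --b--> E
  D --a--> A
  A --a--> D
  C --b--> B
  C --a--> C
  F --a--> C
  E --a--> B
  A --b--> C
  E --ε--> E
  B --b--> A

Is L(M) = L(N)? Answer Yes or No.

Exploring the product automaton M × N from the start pair (p0, E), following both machines on each input symbol, reaches 5 state pairs: (p0, E), (p4, B), (p3, A), (p1, D), (p2, C).
M accepts in {p0, p1, p4} and N accepts in {B, D, E}. In every reachable pair the two components are either both accepting — (p0, E), (p4, B), (p1, D) — or both non-accepting, so no string is accepted by exactly one of the machines: L(M) \ L(N) and L(N) \ L(M) are both empty.
Hence every string is accepted by M iff it is accepted by N, and the two languages coincide.

Yes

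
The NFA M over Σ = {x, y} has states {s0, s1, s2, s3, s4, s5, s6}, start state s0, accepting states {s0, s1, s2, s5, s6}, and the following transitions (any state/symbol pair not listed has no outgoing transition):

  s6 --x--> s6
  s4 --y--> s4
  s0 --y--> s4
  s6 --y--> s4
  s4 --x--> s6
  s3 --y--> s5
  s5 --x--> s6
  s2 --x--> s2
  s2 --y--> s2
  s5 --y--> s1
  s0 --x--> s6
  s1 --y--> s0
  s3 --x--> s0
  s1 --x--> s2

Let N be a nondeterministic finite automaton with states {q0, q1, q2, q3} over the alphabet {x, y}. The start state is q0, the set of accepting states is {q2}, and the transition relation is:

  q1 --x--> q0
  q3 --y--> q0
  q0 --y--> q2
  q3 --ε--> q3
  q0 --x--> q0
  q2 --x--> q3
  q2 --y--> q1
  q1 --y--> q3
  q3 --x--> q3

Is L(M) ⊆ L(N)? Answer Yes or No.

No

The empty string ε is in L(M) but not in L(N).
So L(M) ⊄ L(N).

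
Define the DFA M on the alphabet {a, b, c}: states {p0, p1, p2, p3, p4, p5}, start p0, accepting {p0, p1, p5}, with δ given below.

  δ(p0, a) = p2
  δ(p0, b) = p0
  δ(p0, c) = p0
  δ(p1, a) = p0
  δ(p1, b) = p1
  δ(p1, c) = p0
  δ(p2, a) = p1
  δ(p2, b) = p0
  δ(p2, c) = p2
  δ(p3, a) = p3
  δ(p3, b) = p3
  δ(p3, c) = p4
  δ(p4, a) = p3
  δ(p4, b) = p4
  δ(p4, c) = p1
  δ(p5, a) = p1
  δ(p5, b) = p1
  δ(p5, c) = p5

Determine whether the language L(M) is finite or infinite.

State p0 is reachable from the start and can reach an accepting state, and it lies on the cycle p0 → p0.
Traversing that cycle any number of times yields accepted strings of unbounded length, so the language is infinite.

infinite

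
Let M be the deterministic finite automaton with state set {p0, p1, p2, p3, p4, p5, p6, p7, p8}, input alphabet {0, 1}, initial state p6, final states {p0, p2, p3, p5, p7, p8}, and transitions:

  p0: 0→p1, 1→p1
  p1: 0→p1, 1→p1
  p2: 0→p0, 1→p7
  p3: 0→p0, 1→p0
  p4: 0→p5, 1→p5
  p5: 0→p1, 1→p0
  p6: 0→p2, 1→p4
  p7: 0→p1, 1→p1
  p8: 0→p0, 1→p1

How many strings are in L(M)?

7

The useful subgraph on states {p0, p2, p4, p5, p6, p7} is acyclic, so L(M) is finite; the longest accepting path visits 4 useful states, giving maximum string length 3.
Counting accepting paths from p6 by length: 1 of length 1, 4 of length 2, 2 of length 3. Total 7.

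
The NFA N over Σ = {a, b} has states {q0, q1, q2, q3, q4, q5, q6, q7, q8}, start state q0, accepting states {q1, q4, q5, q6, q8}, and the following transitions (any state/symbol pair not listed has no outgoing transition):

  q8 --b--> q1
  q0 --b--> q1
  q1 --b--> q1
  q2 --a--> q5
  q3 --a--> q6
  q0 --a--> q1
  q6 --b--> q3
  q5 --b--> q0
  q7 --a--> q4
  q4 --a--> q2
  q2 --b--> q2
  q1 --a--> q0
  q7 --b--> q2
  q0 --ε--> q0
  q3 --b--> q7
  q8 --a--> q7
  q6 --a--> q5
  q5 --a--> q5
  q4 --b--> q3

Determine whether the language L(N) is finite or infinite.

infinite

State q0 is reachable from the start and can reach an accepting state, and it lies on the cycle q0 → q1 → q0.
Traversing that cycle any number of times yields accepted strings of unbounded length, so the language is infinite.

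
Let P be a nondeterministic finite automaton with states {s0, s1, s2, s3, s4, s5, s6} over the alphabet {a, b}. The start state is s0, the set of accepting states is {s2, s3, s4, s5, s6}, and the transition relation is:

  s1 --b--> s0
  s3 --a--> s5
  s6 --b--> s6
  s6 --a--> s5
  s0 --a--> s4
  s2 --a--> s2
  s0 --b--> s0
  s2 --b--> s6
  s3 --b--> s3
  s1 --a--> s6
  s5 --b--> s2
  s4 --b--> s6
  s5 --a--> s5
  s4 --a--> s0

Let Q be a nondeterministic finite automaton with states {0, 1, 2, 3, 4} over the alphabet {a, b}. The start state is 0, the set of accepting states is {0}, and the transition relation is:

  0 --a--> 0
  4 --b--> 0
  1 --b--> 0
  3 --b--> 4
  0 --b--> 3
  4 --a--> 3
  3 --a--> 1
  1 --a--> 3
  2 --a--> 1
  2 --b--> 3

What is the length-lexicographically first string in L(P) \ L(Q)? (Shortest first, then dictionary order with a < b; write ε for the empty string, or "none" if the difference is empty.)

ab

The string ab is accepted by P but not by Q.
No shorter string lies in the difference, and ab is the lexicographically first length-2 string in L(P) \ L(Q).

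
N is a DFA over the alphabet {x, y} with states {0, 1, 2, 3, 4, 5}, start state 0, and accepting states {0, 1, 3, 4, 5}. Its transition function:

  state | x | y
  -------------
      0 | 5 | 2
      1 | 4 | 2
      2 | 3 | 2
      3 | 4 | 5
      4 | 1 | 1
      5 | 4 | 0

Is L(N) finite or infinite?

infinite

State 2 is reachable from the start and can reach an accepting state, and it lies on the cycle 2 → 2.
Traversing that cycle any number of times yields accepted strings of unbounded length, so the language is infinite.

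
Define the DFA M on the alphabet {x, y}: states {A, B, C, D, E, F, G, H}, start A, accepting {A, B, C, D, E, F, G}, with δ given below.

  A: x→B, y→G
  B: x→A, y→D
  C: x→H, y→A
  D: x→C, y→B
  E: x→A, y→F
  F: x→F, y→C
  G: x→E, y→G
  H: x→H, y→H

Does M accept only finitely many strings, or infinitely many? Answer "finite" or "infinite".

State A is reachable from the start and can reach an accepting state, and it lies on the cycle A → B → A.
Traversing that cycle any number of times yields accepted strings of unbounded length, so the language is infinite.

infinite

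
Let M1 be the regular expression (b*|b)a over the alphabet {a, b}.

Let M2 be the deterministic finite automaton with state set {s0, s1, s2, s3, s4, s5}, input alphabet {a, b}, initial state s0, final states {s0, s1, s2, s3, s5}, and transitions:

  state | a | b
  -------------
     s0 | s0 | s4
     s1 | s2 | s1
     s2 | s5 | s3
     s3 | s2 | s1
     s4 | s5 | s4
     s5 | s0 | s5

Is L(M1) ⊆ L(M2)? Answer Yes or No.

Yes

Converting the expression M1 to a DFA (subset construction, then merging equivalent states) gives the minimal DFA with states {r0, r1, r2}, start state r0, accepting states {r1} and transitions r0: a→r1, b→r0; r1: a→r2, b→r2; r2: a→r2, b→r2.
Exploring the product automaton M1 × M2 from the start pair (r0, s0), following both machines on each input symbol, reaches 7 state pairs: (r0, s0), (r1, s0), (r0, s4), (r2, s0), (r2, s4), (r1, s5), (r2, s5).
M1 accepts in {r1} and M2 accepts in {s0, s1, s2, s3, s5}. The reachable pairs whose M1-component is accepting are (r1, s0), (r1, s5); in each of them the M2-component is accepting too, so the product for L(M1) \ L(M2) (M1-component accepting, M2-component rejecting) has no reachable accepting pair and the difference is empty.
Hence every string in L(M1) is also in L(M2).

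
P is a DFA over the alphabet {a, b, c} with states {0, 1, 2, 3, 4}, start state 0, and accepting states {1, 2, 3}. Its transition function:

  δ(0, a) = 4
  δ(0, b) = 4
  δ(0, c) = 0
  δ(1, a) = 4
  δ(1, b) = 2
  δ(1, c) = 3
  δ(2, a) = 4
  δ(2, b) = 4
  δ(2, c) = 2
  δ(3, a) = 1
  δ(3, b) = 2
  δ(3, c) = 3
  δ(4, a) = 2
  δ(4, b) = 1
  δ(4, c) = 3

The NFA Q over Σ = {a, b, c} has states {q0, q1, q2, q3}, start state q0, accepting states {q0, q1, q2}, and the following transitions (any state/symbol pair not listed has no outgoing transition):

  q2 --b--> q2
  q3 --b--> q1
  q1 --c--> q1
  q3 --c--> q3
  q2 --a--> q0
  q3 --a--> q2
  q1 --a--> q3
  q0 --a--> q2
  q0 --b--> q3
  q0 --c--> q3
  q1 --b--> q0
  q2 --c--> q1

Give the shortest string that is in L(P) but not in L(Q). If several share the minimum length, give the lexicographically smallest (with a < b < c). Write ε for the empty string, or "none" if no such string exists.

bc

The string bc is accepted by P but not by Q.
No shorter string lies in the difference, and bc is the lexicographically first length-2 string in L(P) \ L(Q).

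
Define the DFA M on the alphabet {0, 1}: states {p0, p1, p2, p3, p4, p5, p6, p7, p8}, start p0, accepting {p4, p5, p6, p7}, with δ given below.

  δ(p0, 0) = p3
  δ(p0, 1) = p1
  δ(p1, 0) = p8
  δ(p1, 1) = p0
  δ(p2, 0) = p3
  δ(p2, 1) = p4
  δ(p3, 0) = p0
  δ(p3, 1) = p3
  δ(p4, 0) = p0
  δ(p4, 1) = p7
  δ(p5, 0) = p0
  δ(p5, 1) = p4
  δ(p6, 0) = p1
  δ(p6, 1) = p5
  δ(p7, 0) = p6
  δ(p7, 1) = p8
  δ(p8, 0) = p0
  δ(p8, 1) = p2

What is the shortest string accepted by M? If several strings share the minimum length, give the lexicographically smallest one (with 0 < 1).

A breadth-first search from p0 reaches an accepting state first via the path p0 → p1 → p8 → p2 → p4 on input 1011.
No string of length < 4 is accepted (BFS exhausts all shorter strings without reaching an accepting state), and 1011 is the lexicographically least accepting string of length 4.

1011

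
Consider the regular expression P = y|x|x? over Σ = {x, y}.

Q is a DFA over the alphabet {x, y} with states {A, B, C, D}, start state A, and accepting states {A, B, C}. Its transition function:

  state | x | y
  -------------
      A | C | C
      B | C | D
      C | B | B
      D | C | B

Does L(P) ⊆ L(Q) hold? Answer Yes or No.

Converting the expression P to a DFA (subset construction, then merging equivalent states) gives the minimal DFA with states {p0, p1, p2}, start state p0, accepting states {p0, p1} and transitions p0: x→p1, y→p1; p1: x→p2, y→p2; p2: x→p2, y→p2.
Exploring the product automaton P × Q from the start pair (p0, A), following both machines on each input symbol, reaches 5 state pairs: (p0, A), (p1, C), (p2, B), (p2, C), (p2, D).
P accepts in {p0, p1} and Q accepts in {A, B, C}. The reachable pairs whose P-component is accepting are (p0, A), (p1, C); in each of them the Q-component is accepting too, so the product for L(P) \ L(Q) (P-component accepting, Q-component rejecting) has no reachable accepting pair and the difference is empty.
Hence every string in L(P) is also in L(Q).

Yes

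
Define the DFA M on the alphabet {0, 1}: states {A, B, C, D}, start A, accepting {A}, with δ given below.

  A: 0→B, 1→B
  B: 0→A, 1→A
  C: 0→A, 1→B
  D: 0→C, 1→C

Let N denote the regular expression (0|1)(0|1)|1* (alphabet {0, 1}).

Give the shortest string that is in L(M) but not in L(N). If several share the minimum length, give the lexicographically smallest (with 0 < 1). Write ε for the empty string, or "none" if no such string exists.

The string 0000 is accepted by M but not by N.
No shorter string lies in the difference, and 0000 is the lexicographically first length-4 string in L(M) \ L(N).

0000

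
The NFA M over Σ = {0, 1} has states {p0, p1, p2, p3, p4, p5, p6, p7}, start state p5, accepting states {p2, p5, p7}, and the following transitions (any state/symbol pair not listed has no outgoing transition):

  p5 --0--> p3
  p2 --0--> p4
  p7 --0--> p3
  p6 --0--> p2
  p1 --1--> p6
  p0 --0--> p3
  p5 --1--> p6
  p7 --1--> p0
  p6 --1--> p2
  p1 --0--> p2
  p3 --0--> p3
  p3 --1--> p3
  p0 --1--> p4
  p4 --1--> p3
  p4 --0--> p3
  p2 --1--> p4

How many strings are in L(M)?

3

The useful subgraph on states {p2, p5, p6} is acyclic, so L(M) is finite; the longest accepting path visits 3 useful states, giving maximum string length 2.
Counting accepting paths from p5 by length: 1 of length 0, 2 of length 2. Total 3.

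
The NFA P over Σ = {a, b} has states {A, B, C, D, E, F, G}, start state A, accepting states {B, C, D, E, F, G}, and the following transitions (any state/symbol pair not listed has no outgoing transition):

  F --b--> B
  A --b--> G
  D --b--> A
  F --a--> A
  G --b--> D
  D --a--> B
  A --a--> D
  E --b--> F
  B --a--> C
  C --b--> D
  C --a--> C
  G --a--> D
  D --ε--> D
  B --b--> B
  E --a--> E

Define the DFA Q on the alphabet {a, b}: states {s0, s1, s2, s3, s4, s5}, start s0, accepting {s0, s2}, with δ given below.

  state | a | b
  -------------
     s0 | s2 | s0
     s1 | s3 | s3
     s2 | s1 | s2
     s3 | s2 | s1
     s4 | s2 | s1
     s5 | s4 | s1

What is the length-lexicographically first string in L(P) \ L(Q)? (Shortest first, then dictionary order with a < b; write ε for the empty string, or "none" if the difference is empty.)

The string aa is accepted by P but not by Q.
No shorter string lies in the difference, and aa is the lexicographically first length-2 string in L(P) \ L(Q).

aa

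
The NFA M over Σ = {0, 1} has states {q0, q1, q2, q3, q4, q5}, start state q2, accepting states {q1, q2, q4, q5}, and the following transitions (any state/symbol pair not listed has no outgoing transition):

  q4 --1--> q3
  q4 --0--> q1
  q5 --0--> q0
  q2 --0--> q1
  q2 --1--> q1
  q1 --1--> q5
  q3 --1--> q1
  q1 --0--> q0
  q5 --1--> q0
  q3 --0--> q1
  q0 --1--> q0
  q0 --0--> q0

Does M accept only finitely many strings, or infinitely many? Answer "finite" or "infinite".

finite

The useful states (reachable from q2 and able to reach an accepting state) are {q1, q2, q5}.
Restricted to these states the transition graph has no cycle, so every accepting path has bounded length and L is finite.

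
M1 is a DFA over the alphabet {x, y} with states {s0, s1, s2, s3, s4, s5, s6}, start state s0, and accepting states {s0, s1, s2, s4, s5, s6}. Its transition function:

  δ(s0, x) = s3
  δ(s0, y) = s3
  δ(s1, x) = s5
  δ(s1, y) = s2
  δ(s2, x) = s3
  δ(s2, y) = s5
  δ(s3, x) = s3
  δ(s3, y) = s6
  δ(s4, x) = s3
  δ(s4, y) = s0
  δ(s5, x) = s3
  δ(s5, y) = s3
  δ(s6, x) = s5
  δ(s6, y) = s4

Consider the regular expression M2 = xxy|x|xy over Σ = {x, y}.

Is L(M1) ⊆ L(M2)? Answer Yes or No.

The empty string ε is in L(M1) but not in L(M2).
So L(M1) ⊄ L(M2).

No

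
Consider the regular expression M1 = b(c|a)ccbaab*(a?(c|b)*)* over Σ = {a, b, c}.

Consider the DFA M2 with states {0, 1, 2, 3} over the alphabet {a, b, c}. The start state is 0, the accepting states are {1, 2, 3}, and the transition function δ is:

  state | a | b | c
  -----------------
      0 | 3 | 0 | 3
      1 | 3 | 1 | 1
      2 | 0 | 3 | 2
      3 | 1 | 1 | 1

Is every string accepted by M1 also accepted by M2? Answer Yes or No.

Converting the expression M1 to a DFA (subset construction, then merging equivalent states) gives the minimal DFA with states {r0, r1, r2, r3, r4, r5, r6, r7, r8}, start state r0, accepting states {r8} and transitions r0: a→r1, b→r2, c→r1; r1: a→r1, b→r1, c→r1; r2: a→r3, b→r1, c→r3; r3: a→r1, b→r1, c→r4; r4: a→r1, b→r1, c→r5; r5: a→r1, b→r6, c→r1; r6: a→r7, b→r1, c→r1; r7: a→r8, b→r1, c→r1; r8: a→r8, b→r8, c→r8.
Exploring the product automaton M1 × M2 from the start pair (r0, 0), following both machines on each input symbol, reaches 12 state pairs: (r0, 0), (r1, 3), (r2, 0), (r1, 1), (r3, 3), (r1, 0), (r4, 1), (r5, 1), (r6, 1), (r7, 3), (r8, 1), (r8, 3).
M1 accepts in {r8} and M2 accepts in {1, 2, 3}. The reachable pairs whose M1-component is accepting are (r8, 1), (r8, 3); in each of them the M2-component is accepting too, so the product for L(M1) \ L(M2) (M1-component accepting, M2-component rejecting) has no reachable accepting pair and the difference is empty.
Hence every string in L(M1) is also in L(M2).

Yes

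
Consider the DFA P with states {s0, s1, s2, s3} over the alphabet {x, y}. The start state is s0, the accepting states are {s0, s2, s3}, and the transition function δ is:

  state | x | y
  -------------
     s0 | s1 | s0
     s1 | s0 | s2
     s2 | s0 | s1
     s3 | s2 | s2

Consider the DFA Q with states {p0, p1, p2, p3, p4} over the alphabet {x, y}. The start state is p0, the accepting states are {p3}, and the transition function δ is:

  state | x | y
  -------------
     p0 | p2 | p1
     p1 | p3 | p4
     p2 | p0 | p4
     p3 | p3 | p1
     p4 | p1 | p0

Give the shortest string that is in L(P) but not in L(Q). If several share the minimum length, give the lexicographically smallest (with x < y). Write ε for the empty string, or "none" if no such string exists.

The empty string ε is accepted by P but not by Q.
Since ε is the unique shortest string, it is the required witness.

ε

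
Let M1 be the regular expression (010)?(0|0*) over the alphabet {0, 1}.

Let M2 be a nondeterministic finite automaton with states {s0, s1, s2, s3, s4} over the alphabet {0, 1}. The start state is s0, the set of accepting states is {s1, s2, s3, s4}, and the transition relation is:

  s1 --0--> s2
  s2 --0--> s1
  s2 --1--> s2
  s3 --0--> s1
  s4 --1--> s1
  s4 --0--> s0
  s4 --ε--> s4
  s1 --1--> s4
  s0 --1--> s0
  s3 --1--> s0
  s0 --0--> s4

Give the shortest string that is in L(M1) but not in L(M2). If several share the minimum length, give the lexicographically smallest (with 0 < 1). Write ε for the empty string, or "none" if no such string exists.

ε

The empty string ε is accepted by M1 but not by M2.
Since ε is the unique shortest string, it is the required witness.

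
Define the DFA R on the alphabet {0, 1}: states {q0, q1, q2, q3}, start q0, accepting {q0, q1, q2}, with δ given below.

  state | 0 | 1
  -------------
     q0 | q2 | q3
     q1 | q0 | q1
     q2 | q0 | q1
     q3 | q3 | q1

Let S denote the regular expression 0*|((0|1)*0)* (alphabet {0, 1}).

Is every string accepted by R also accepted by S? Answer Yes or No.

No

The string 01 is in L(R) but not in L(S).
So L(R) ⊄ L(S).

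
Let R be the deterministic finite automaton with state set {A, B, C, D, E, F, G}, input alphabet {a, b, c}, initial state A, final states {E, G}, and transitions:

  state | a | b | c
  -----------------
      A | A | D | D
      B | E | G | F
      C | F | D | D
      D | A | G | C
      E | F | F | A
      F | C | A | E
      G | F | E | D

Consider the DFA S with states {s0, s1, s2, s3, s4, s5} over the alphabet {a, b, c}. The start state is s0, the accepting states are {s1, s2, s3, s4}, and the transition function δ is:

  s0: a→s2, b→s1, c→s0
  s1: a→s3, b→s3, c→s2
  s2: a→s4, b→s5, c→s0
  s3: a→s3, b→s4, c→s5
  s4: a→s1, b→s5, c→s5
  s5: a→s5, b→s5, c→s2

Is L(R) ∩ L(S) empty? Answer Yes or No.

The string bb is accepted by both R and S.
Hence L(R) ∩ L(S) ≠ ∅.

No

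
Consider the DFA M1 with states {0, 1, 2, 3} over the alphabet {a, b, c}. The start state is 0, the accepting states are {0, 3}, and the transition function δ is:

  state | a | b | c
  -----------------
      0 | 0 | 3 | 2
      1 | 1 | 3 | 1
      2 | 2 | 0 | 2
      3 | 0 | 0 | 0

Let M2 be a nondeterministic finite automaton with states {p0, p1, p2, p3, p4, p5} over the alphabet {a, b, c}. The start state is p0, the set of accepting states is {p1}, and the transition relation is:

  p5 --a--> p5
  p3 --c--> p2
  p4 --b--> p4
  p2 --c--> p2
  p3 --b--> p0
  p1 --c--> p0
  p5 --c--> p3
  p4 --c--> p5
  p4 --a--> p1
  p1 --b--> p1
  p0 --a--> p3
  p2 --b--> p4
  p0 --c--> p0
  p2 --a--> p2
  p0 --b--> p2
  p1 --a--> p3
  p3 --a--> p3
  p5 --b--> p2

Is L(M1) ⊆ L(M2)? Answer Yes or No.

The empty string ε is in L(M1) but not in L(M2).
So L(M1) ⊄ L(M2).

No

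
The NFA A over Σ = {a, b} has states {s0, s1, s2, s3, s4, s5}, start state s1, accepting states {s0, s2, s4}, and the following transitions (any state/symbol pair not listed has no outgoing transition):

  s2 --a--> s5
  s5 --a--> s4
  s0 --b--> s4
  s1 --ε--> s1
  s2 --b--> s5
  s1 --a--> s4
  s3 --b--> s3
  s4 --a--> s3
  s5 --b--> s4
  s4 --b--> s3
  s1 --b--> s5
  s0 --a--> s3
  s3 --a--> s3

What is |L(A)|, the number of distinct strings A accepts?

3

The useful subgraph on states {s1, s4, s5} is acyclic, so L(A) is finite; the longest accepting path visits 3 useful states, giving maximum string length 2.
Counting accepting paths from s1 by length: 1 of length 1, 2 of length 2. Total 3.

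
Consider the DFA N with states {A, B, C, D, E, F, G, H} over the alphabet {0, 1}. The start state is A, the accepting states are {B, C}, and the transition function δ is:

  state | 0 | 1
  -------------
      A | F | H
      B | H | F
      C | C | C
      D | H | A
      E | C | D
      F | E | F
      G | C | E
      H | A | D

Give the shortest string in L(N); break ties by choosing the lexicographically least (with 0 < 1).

A breadth-first search from A reaches an accepting state first via the path A → F → E → C on input 000.
No string of length < 3 is accepted (BFS exhausts all shorter strings without reaching an accepting state), and 000 is the lexicographically least accepting string of length 3.

000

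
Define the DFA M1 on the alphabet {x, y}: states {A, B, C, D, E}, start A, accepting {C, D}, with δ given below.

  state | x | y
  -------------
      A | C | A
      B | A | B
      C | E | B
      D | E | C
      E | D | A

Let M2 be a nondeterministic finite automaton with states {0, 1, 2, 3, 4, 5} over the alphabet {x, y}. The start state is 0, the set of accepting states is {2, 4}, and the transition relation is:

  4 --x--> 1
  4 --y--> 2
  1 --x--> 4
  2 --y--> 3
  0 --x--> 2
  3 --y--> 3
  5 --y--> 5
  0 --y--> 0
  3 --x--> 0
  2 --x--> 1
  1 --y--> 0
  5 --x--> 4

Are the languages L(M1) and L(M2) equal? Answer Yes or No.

Exploring the product automaton M1 × M2 from the start pair (A, 0), following both machines on each input symbol, reaches 5 state pairs: (A, 0), (C, 2), (E, 1), (B, 3), (D, 4).
M1 accepts in {C, D} and M2 accepts in {2, 4}. In every reachable pair the two components are either both accepting — (C, 2), (D, 4) — or both non-accepting, so no string is accepted by exactly one of the machines: L(M1) \ L(M2) and L(M2) \ L(M1) are both empty.
Hence every string is accepted by M1 iff it is accepted by M2, and the two languages coincide.

Yes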